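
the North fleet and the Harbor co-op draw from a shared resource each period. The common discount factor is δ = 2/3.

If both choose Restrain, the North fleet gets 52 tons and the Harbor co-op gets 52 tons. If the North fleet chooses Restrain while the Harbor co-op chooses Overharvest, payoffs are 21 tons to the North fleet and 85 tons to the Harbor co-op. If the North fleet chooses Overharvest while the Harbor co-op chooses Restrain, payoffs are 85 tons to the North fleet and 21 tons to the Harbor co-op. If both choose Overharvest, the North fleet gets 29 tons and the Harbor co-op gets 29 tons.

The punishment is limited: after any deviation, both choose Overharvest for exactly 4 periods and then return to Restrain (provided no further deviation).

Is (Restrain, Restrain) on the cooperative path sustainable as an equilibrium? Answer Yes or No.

Yes

A one-shot deviation gives 85 now, then 29 for 4 periods, then back to 52.
Gain from deviating: (85−52) today; loss: (52−29) in each of the next 4 periods.
No-deviation condition: (52−29)(δ+…+δ^4) ≥ 85−52, i.e. δ+…+δ^4 ≥ 33/23.
At δ = 2/3: δ+…+δ^4 = 1.6049 ≥ 1.4348.
So cooperation is sustainable.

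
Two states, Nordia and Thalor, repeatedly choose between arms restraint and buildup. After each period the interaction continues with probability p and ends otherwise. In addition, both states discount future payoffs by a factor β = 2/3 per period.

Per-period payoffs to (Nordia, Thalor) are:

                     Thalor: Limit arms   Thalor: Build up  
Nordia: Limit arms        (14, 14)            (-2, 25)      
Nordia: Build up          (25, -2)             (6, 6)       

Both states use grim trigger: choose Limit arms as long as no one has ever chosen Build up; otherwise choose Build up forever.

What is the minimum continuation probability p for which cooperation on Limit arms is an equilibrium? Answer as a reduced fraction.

33/38

With continuation probability p and discount β, the effective per-period discount factor is βp.
Grim-trigger IC: βp ≥ (25−14)/(25−6) = 11/19.
So p ≥ (11/19)/(2/3) = 33/38.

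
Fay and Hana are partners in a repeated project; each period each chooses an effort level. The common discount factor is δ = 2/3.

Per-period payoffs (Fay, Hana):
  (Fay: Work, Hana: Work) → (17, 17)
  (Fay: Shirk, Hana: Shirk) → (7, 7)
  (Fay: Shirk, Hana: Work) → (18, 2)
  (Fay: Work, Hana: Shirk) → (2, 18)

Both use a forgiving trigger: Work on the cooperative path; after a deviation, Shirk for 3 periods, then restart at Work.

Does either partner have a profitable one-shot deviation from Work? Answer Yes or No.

A one-shot deviation gives 18 now, then 7 for 3 periods, then back to 17.
Gain from deviating: (18−17) today; loss: (17−7) in each of the next 3 periods.
No-deviation condition: (17−7)(δ+…+δ^3) ≥ 18−17, i.e. δ+…+δ^3 ≥ 1/10.
At δ = 2/3: δ+…+δ^3 = 1.4074 ≥ 0.1000.
So cooperation is sustainable.

No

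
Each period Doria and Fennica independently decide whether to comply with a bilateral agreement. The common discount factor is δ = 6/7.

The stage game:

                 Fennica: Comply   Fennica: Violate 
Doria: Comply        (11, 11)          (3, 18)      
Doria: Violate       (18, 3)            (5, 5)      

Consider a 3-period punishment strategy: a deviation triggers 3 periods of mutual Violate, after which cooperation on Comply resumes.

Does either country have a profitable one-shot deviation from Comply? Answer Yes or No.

Comparing payoff streams over the 4 periods until play realigns: cooperate → 11(1+δ+…+δ^3); deviate → 18 + 5(δ+…+δ^3).
Cooperation is sustained iff (11−5)(δ+…+δ^3) ≥ 18−11.
δ+…+δ^3 = 6/7·(1−(6/7)^3)/(1−6/7) = 2.2216, and (18−11)/(11−5) = 1.1667.
2.2216 ≥ 1.1667, so cooperation is sustainable.

No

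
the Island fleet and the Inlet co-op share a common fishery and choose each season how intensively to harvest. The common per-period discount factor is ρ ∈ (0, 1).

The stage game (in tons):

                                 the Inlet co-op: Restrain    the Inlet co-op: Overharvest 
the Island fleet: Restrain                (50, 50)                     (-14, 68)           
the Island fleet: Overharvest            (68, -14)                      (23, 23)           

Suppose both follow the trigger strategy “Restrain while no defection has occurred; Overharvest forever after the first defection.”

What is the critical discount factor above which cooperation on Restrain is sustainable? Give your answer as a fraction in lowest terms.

Cooperation forever yields 50 each period: 50/(1−ρ).
Deviating yields 68 once, then 23 forever: 68 + 23ρ/(1−ρ).
No profitable deviation requires 50/(1−ρ) ≥ 68 + 23ρ/(1−ρ).
Multiplying by (1−ρ): 50 ≥ 68(1−ρ) + 23ρ = 68 − 45ρ.
So 45ρ ≥ 18, i.e. ρ ≥ 18/45 = 2/5.

2/5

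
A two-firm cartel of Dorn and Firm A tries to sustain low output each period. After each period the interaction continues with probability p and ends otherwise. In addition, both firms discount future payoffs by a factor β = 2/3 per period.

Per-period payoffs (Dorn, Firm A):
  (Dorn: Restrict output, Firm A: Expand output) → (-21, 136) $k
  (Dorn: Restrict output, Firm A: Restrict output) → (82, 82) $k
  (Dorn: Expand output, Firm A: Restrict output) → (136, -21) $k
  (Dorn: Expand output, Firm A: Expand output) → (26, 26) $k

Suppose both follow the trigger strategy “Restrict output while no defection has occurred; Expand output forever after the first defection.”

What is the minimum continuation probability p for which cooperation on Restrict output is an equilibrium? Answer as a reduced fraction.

81/110

With continuation probability p and discount β, the effective per-period discount factor is βp.
Grim-trigger IC: βp ≥ (136−82)/(136−26) = 27/55.
So p ≥ (27/55)/(2/3) = 81/110.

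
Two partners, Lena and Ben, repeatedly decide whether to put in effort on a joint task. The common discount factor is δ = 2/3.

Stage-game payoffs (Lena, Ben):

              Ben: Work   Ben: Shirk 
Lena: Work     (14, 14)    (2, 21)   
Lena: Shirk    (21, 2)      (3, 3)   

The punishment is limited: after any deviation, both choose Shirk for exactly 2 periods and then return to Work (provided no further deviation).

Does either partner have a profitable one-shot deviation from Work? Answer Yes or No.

No

Comparing payoff streams over the 3 periods until play realigns: cooperate → 14(1+δ+…+δ^2); deviate → 21 + 3(δ+…+δ^2).
Cooperation is sustained iff (14−3)(δ+…+δ^2) ≥ 21−14.
δ+…+δ^2 = 2/3·(1−(2/3)^2)/(1−2/3) = 1.1111, and (21−14)/(14−3) = 0.6364.
1.1111 ≥ 0.6364, so cooperation is sustainable.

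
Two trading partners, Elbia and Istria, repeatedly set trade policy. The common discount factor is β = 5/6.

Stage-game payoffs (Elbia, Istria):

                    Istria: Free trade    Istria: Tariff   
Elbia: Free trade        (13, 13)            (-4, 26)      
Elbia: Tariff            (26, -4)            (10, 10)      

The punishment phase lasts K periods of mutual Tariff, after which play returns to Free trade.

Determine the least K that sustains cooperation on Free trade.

Need Σ_{k=1}^{K} β^k ≥ (26−13)/(13−10) = 4.3333 at β = 5/6.
At K = 11 the sum is 4.3271 < 4.3333; at K = 12 it is 4.4392 ≥ 4.3333.
So the minimum punishment length is K = 12.

12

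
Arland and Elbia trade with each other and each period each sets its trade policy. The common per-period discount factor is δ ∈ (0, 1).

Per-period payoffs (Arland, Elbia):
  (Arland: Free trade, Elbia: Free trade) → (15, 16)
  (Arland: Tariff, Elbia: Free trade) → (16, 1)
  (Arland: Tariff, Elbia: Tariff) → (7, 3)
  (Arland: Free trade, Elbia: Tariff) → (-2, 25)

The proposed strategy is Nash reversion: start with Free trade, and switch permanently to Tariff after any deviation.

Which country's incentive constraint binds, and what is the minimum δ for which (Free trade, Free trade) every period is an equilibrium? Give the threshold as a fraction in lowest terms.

Elbia; δ ≥ 9/22

Arland's threshold: (16−15)/(16−7) = 1/9.
Elbia's threshold: (25−16)/(25−3) = 9/22.
1/9 < 9/22, so Elbia binds and δ* = 9/22.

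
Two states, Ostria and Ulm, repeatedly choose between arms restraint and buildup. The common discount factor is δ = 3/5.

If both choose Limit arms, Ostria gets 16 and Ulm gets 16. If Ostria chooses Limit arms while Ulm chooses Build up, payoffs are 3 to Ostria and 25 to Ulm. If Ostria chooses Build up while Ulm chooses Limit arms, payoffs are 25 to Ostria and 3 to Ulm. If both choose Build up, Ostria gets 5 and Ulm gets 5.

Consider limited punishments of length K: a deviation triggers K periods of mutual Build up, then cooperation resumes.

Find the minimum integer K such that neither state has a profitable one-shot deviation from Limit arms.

2

IC: δ(1−δ^K)/(1−δ) ≥ (25−16)/(16−5) = 9/11.
With δ = 3/5: need 1 − δ^K ≥ 9/11·(1−3/5)/(3/5), i.e. δ^K ≤ 0.4545.
Since (3/5)^1 = 0.6000 and (3/5)^2 = 0.3600, the smallest such K is 2.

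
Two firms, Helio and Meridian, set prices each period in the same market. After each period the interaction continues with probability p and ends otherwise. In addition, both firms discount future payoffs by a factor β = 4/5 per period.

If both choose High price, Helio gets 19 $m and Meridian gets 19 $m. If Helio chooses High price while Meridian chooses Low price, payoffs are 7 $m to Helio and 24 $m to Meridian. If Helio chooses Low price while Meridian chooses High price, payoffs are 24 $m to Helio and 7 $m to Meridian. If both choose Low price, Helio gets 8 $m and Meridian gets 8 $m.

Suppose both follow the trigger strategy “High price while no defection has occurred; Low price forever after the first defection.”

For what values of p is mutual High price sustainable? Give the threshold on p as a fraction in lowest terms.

With continuation probability p and discount β, the effective per-period discount factor is βp.
Grim-trigger IC: βp ≥ (24−19)/(24−8) = 5/16.
So p ≥ (5/16)/(4/5) = 25/64.

25/64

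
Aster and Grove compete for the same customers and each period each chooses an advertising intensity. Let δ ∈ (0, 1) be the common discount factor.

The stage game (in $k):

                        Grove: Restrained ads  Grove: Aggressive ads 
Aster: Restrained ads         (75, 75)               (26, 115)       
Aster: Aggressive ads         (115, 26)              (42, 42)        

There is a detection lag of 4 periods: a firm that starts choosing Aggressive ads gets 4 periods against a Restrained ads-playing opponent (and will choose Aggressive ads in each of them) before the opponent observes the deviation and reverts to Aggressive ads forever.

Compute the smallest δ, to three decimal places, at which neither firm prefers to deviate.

0.860

Deviating for the 4 undetected periods gains 115−75 = 40 per period over cooperation, then loses 75−42 = 33 per period forever once punishment starts.
Gain: 40(1 + δ + … + δ^3); loss: 33·δ^4/(1−δ).
No profitable deviation ⇔ 40(1−δ^4) ≤ 33·δ^4, i.e. δ^4 ≥ 40/(40+33) = 40/73.
Hence δ ≥ (40/73)^(1/4) ≈ 0.860.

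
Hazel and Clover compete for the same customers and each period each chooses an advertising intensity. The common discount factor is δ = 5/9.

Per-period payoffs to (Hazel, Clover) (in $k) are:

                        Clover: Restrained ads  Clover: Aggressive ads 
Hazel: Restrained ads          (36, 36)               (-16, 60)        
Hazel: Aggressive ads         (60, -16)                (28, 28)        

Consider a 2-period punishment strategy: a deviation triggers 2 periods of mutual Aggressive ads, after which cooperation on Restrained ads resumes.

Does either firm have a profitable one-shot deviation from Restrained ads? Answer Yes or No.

Yes

Comparing payoff streams over the 3 periods until play realigns: cooperate → 36(1+δ+…+δ^2); deviate → 60 + 28(δ+…+δ^2).
Cooperation is sustained iff (36−28)(δ+…+δ^2) ≥ 60−36.
δ+…+δ^2 = 5/9·(1−(5/9)^2)/(1−5/9) = 0.8642, and (60−36)/(36−28) = 3.0000.
0.8642 < 3.0000, so cooperation is not sustainable.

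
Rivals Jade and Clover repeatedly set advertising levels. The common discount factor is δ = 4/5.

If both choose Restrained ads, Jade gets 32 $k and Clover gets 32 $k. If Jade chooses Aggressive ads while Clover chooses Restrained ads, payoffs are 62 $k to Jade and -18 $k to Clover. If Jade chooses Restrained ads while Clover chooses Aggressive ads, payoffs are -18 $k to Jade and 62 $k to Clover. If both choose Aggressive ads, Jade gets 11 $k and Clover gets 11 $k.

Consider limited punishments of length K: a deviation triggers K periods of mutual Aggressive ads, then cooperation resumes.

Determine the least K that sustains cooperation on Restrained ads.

No profitable deviation requires (32−11)(δ+…+δ^K) ≥ 62−32, i.e. δ+…+δ^K ≥ 10/7 ≈ 1.4286.
With δ = 4/5, the partial sums are K=1: 0.8000, K=2: 1.4400.
K = 2 is the first length at which the sum reaches 1.4286.

2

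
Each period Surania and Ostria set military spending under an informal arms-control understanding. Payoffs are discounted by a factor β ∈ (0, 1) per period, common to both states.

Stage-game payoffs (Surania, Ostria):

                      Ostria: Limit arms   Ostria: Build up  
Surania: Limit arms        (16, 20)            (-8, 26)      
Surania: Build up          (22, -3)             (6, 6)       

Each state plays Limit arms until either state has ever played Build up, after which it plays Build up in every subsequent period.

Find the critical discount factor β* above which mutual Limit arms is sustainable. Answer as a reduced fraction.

3/8

Surania: cooperation gives 16 each period; deviation gives 22 once then 6 forever.
  16/(1−β) ≥ 22 + 6β/(1−β) ⇒ β ≥ 6/16 = 3/8.
Ostria: cooperation gives 20 each period; deviation gives 26 once then 6 forever.
  β ≥ 6/20 = 3/10.
Both must hold, so the binding constraint is Surania's: β ≥ 3/8.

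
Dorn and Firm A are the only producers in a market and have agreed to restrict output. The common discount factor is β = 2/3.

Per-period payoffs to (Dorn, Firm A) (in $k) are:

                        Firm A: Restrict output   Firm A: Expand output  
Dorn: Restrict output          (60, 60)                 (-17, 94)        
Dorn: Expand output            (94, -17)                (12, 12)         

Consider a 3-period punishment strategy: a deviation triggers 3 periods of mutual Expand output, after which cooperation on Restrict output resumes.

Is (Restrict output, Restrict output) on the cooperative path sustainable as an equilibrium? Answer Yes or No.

Yes

Comparing payoff streams over the 4 periods until play realigns: cooperate → 60(1+β+…+β^3); deviate → 94 + 12(β+…+β^3).
Cooperation is sustained iff (60−12)(β+…+β^3) ≥ 94−60.
β+…+β^3 = 2/3·(1−(2/3)^3)/(1−2/3) = 1.4074, and (94−60)/(60−12) = 0.7083.
1.4074 ≥ 0.7083, so cooperation is sustainable.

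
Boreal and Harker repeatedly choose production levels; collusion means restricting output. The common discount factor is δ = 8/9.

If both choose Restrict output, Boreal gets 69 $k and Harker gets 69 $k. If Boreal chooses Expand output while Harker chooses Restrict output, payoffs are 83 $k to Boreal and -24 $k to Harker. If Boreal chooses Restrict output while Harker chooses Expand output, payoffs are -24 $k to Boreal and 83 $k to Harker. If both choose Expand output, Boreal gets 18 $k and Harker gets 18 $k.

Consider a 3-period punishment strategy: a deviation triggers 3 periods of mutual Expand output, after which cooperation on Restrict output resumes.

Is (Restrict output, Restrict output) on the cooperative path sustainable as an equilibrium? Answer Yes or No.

IC: δ+…+δ^3 ≥ (83−69)/(69−18) = 14/51.
At δ = 8/9: partial sum = 2.3813 ≥ 0.2745. Cooperation sustainable.

Yes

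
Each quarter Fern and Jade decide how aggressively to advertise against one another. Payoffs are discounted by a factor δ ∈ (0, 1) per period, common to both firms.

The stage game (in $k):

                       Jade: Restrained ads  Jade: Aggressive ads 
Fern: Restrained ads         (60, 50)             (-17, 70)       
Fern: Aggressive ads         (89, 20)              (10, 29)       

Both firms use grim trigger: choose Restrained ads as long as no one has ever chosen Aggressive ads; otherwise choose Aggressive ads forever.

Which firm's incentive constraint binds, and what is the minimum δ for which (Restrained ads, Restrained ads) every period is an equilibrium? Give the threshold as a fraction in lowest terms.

Fern's threshold: (89−60)/(89−10) = 29/79.
Jade's threshold: (70−50)/(70−29) = 20/41.
29/79 < 20/41, so Jade binds and δ* = 20/41.

Jade; δ ≥ 20/41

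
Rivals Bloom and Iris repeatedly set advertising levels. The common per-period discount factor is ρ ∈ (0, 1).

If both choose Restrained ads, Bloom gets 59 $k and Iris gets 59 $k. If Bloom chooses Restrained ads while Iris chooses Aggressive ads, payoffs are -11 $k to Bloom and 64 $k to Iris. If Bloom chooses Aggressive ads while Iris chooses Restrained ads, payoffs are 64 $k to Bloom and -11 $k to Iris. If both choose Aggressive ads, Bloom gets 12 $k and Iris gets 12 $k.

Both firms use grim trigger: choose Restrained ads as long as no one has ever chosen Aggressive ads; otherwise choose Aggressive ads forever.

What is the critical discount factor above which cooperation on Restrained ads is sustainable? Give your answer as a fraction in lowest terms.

5/52

59/(1−ρ) ≥ 64 + 12ρ/(1−ρ)
59 ≥ 64 − 52ρ
ρ ≥ 5/52.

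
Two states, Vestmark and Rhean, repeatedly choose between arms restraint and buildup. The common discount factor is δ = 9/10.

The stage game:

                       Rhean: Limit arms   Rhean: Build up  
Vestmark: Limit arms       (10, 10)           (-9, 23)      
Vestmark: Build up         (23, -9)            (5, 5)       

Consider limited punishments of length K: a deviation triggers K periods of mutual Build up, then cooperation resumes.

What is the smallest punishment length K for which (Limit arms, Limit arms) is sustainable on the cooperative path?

4

IC: δ(1−δ^K)/(1−δ) ≥ (23−10)/(10−5) = 13/5.
With δ = 9/10: need 1 − δ^K ≥ 13/5·(1−9/10)/(9/10), i.e. δ^K ≤ 0.7111.
Since (9/10)^3 = 0.7290 and (9/10)^4 = 0.6561, the smallest such K is 4.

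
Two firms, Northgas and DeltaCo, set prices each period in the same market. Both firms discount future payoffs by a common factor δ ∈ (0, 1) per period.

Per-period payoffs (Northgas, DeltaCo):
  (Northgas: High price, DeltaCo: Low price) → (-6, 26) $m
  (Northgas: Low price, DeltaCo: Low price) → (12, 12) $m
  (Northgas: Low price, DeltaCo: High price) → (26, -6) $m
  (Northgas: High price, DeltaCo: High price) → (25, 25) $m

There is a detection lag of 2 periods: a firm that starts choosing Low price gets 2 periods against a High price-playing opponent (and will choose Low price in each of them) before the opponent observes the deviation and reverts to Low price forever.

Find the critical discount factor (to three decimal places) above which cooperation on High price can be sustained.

0.267

A deviator earns 26 for 2 periods, then 12 forever; cooperating earns 25 forever. Multiplying the IC by (1−δ):
25 ≥ 26(1−δ^2) + 12δ^2, so 14·δ^2 ≥ 1 and δ^2 ≥ 1/14.
δ ≥ (1/14)^(1/2) ≈ 0.267.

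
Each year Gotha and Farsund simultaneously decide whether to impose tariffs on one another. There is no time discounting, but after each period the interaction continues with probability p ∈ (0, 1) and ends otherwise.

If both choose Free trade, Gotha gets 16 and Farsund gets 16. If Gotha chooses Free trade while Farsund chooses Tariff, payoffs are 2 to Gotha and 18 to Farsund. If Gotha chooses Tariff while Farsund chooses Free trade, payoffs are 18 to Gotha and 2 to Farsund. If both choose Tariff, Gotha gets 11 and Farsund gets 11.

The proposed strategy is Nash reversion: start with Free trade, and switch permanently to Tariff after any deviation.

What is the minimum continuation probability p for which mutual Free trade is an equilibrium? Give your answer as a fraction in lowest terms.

Expected cooperation value is 16 + p·16 + p²·16 + … = 16/(1−p); deviation gives 18 + p·11/(1−p).
16 ≥ 18(1−p) + 11p ⇒ 7p ≥ 2 ⇒ p ≥ 2/7.

2/7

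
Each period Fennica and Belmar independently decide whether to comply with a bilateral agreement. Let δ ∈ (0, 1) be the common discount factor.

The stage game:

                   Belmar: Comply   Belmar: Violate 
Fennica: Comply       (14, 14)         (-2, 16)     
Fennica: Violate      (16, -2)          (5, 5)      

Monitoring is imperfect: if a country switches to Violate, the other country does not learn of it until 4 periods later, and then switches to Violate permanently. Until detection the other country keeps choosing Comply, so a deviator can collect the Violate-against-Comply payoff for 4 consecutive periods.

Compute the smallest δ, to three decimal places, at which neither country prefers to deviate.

Deviating for the 4 undetected periods gains 16−14 = 2 per period over cooperation, then loses 14−5 = 9 per period forever once punishment starts.
Gain: 2(1 + δ + … + δ^3); loss: 9·δ^4/(1−δ).
No profitable deviation ⇔ 2(1−δ^4) ≤ 9·δ^4, i.e. δ^4 ≥ 2/(2+9) = 2/11.
Hence δ ≥ (2/11)^(1/4) ≈ 0.653.

0.653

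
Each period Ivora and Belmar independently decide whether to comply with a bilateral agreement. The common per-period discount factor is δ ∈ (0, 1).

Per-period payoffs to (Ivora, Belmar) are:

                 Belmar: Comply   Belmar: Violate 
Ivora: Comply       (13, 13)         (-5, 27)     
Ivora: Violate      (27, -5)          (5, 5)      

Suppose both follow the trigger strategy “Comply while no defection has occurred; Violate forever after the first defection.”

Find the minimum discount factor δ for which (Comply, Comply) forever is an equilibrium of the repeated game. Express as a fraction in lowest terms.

Under grim trigger the critical discount factor is (T−C)/(T−P) with T = 27, C = 13, P = 5.
δ* = (27−13)/(27−5) = 14/22 = 7/11.

7/11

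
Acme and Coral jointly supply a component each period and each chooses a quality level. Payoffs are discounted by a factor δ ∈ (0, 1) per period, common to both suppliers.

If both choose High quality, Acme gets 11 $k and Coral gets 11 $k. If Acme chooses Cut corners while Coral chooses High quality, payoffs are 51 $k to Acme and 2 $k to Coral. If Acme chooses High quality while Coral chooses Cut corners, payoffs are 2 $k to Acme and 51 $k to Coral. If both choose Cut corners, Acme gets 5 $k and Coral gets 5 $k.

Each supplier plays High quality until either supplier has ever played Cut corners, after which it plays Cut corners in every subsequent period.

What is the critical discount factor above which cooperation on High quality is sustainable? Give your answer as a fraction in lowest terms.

11/(1−δ) ≥ 51 + 5δ/(1−δ)
11 ≥ 51 − 46δ
δ ≥ 40/46 = 20/23.

20/23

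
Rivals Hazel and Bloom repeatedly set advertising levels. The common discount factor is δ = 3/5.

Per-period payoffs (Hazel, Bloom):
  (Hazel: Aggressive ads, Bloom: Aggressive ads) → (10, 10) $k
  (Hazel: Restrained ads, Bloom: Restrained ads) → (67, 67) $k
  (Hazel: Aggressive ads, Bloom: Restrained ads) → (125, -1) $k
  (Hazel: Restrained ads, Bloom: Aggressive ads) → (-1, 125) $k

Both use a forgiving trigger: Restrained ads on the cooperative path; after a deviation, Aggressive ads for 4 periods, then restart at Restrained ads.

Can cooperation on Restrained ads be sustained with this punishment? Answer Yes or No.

Yes

IC: δ+…+δ^4 ≥ (125−67)/(67−10) = 58/57.
At δ = 3/5: partial sum = 1.3056 ≥ 1.0175. Cooperation sustainable.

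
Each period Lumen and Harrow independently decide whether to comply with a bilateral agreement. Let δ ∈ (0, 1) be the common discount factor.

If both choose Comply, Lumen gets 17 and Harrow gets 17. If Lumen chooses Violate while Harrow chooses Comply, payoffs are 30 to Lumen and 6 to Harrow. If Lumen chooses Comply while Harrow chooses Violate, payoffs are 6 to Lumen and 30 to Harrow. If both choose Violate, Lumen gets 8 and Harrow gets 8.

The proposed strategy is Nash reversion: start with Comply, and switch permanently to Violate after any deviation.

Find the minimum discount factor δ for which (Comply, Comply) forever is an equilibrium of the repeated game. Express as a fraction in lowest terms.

One-period gain from deviating is 30 − 17 = 13. The loss is 17 − 8 = 9 in every subsequent period, with present value 9·δ/(1−δ).
Deviation is unprofitable when 9·δ/(1−δ) ≥ 13, i.e. δ/(1−δ) ≥ 13/9.
Equivalently δ ≥ 13/(13+9) = 13/22.

13/22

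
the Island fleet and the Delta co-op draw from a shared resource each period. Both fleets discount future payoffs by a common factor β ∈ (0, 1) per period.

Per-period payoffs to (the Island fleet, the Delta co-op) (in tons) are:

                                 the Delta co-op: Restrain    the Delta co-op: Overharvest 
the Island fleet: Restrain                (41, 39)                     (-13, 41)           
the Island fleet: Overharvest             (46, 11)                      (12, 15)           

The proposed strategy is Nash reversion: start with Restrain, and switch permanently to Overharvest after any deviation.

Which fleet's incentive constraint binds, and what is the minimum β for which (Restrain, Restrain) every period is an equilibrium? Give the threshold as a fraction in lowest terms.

For the Island fleet: deviation gain 46−41 = 5, per-period punishment loss 41−12 = 29. IC gives β ≥ 5/34.
For the Delta co-op: gain 2, loss 24 per period, so β ≥ 2/26 = 1/13.
The tighter constraint is the Island fleet's, so cooperation needs β ≥ 5/34.

the Island fleet; β ≥ 5/34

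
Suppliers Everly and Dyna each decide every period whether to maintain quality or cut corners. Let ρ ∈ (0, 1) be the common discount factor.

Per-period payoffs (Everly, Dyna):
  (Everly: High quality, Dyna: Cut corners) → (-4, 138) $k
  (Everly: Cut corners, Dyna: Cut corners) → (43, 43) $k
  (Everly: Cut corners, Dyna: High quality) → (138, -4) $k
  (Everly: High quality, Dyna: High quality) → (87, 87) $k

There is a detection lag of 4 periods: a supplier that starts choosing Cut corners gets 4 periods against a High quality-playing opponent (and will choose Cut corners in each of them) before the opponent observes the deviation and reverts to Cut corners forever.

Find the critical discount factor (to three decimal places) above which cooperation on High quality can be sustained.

The best deviation is to choose Cut corners for all 4 undetected periods, earning 138 each, then 43 forever once detected.
Deviation value: 138(1−ρ^4)/(1−ρ) + 43ρ^4/(1−ρ); cooperation value: 87/(1−ρ).
IC: 87 ≥ 138(1−ρ^4) + 43ρ^4 = 138 − 95ρ^4.
So ρ^4 ≥ 51/95, giving ρ ≥ (51/95)^(1/4) ≈ 0.856.

0.856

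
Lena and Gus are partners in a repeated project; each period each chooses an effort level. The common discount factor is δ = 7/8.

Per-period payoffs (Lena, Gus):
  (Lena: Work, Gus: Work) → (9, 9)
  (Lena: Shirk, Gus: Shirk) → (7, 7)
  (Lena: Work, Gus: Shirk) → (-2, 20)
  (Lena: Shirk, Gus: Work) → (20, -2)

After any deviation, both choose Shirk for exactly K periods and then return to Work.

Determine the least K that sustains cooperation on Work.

Need Σ_{k=1}^{K} δ^k ≥ (20−9)/(9−7) = 5.5000 at δ = 7/8.
At K = 11 the sum is 5.3887 < 5.5000; at K = 12 it is 5.5901 ≥ 5.5000.
So the minimum punishment length is K = 12.

12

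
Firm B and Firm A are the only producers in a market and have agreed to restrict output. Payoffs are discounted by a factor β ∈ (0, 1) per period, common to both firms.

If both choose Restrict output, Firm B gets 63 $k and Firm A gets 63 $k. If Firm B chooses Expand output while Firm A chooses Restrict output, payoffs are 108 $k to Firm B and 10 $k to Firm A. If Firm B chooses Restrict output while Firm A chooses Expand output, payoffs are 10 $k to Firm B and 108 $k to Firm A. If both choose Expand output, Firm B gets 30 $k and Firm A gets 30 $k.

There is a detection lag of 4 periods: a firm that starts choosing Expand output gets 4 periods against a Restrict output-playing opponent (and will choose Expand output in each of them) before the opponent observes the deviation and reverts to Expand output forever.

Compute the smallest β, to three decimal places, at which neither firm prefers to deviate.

A deviator earns 108 for 4 periods, then 30 forever; cooperating earns 63 forever. Multiplying the IC by (1−β):
63 ≥ 108(1−β^4) + 30β^4, so 78·β^4 ≥ 45 and β^4 ≥ 15/26.
β ≥ (15/26)^(1/4) ≈ 0.872.

0.872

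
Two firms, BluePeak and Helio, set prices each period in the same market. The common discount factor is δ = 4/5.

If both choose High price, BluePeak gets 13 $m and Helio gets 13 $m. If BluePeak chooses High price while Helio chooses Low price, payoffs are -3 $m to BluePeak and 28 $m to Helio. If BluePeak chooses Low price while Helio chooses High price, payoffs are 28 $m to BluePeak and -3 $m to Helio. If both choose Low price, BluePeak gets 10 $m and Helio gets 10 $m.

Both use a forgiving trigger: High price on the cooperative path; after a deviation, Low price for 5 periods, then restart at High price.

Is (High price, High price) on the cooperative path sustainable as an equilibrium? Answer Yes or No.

A one-shot deviation gives 28 now, then 10 for 5 periods, then back to 13.
Gain from deviating: (28−13) today; loss: (13−10) in each of the next 5 periods.
No-deviation condition: (13−10)(δ+…+δ^5) ≥ 28−13, i.e. δ+…+δ^5 ≥ 5.
At δ = 4/5: δ+…+δ^5 = 2.6893 < 5.0000.
So cooperation is not sustainable.

No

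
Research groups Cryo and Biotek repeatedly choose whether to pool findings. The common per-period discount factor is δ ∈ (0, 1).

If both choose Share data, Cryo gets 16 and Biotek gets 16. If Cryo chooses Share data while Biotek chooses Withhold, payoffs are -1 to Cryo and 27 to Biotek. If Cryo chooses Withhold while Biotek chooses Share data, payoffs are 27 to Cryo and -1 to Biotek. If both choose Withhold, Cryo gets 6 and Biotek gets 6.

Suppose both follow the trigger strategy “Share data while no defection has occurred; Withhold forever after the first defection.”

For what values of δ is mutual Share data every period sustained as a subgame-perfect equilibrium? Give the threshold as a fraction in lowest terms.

Under grim trigger the critical discount factor is (T−C)/(T−P) with T = 27, C = 16, P = 6.
δ* = (27−16)/(27−6) = 11/21.

11/21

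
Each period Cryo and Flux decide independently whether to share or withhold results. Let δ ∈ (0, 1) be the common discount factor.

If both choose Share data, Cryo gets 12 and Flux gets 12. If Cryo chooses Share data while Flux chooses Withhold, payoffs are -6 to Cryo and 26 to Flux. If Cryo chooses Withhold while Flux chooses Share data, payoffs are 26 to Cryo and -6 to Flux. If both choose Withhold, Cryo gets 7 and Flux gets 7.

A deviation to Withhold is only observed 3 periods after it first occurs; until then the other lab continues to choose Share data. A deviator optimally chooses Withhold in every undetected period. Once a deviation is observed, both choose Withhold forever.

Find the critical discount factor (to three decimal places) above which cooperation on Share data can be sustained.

0.903

A deviator earns 26 for 3 periods, then 7 forever; cooperating earns 12 forever. Multiplying the IC by (1−δ):
12 ≥ 26(1−δ^3) + 7δ^3, so 19·δ^3 ≥ 14 and δ^3 ≥ 14/19.
δ ≥ (14/19)^(1/3) ≈ 0.903.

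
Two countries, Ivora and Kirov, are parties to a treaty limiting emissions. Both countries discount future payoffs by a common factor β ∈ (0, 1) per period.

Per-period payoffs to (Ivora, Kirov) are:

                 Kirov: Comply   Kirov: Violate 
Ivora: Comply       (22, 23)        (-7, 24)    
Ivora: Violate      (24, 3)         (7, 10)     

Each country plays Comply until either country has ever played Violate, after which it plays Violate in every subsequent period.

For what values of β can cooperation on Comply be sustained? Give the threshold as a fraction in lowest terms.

Ivora: cooperation gives 22 each period; deviation gives 24 once then 7 forever.
  22/(1−β) ≥ 24 + 7β/(1−β) ⇒ β ≥ 2/17.
Kirov: cooperation gives 23 each period; deviation gives 24 once then 10 forever.
  β ≥ 1/14.
Both must hold, so the binding constraint is Ivora's: β ≥ 2/17.

2/17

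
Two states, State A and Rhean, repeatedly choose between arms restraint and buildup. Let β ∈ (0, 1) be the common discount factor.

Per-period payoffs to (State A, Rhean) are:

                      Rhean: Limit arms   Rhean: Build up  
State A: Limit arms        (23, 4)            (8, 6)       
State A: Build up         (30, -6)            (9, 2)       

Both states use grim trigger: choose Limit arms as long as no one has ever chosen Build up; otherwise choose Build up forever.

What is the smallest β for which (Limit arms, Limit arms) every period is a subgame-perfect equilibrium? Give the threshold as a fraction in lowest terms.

For State A: deviation gain 30−23 = 7, per-period punishment loss 23−9 = 14. IC gives β ≥ 7/21 = 1/3.
For Rhean: gain 2, loss 2 per period, so β ≥ 2/4 = 1/2.
The tighter constraint is Rhean's, so cooperation needs β ≥ 1/2.

1/2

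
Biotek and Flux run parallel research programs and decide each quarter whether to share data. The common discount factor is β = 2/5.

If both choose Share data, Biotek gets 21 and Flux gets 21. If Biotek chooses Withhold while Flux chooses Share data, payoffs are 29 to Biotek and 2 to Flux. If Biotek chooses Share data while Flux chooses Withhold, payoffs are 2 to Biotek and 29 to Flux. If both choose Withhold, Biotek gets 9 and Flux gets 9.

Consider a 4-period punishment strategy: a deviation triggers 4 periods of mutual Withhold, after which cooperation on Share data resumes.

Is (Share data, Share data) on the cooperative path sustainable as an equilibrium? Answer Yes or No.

A one-shot deviation gives 29 now, then 9 for 4 periods, then back to 21.
Gain from deviating: (29−21) today; loss: (21−9) in each of the next 4 periods.
No-deviation condition: (21−9)(β+…+β^4) ≥ 29−21, i.e. β+…+β^4 ≥ 2/3.
At β = 2/5: β+…+β^4 = 0.6496 < 0.6667.
So cooperation is not sustainable.

No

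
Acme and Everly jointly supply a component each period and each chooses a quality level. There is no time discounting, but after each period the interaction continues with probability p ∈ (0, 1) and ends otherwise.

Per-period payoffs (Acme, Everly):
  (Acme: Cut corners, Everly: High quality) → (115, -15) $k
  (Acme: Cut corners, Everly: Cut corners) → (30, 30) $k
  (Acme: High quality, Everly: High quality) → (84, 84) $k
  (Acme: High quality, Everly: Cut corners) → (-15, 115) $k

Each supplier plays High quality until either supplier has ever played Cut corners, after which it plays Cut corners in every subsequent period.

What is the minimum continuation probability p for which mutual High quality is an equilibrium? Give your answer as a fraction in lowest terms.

31/85

Expected cooperation value is 84 + p·84 + p²·84 + … = 84/(1−p); deviation gives 115 + p·30/(1−p).
84 ≥ 115(1−p) + 30p ⇒ 85p ≥ 31 ⇒ p ≥ 31/85.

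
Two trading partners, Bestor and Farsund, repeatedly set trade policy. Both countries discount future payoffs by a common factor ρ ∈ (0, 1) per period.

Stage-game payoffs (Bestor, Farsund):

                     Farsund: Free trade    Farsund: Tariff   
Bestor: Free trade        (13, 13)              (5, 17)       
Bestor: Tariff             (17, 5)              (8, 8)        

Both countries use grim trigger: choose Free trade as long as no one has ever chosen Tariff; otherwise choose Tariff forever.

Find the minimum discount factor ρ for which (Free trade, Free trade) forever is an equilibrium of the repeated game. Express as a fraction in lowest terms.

13/(1−ρ) ≥ 17 + 8ρ/(1−ρ)
13 ≥ 17 − 9ρ
ρ ≥ 4/9.

4/9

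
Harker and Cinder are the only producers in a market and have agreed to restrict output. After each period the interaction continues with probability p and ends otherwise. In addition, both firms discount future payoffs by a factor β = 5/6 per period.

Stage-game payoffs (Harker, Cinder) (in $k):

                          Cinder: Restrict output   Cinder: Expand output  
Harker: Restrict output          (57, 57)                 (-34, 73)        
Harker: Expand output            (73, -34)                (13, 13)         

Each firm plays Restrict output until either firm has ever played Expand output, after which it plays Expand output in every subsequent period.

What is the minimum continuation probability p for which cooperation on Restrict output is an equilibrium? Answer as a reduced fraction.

8/25

With continuation probability p and discount β, the effective per-period discount factor is βp.
Grim-trigger IC: βp ≥ (73−57)/(73−13) = 4/15.
So p ≥ (4/15)/(5/6) = 8/25.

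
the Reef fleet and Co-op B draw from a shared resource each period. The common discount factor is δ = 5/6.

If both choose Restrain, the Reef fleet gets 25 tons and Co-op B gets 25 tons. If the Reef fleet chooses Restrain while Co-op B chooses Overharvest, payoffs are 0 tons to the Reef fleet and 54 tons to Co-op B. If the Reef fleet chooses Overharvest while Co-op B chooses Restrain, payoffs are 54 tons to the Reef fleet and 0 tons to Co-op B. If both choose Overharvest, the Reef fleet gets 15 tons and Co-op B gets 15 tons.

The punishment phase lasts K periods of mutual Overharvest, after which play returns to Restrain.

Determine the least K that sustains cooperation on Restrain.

5

IC: δ(1−δ^K)/(1−δ) ≥ (54−25)/(25−15) = 29/10.
With δ = 5/6: need 1 − δ^K ≥ 29/10·(1−5/6)/(5/6), i.e. δ^K ≤ 0.4200.
Since (5/6)^4 = 0.4823 and (5/6)^5 = 0.4019, the smallest such K is 5.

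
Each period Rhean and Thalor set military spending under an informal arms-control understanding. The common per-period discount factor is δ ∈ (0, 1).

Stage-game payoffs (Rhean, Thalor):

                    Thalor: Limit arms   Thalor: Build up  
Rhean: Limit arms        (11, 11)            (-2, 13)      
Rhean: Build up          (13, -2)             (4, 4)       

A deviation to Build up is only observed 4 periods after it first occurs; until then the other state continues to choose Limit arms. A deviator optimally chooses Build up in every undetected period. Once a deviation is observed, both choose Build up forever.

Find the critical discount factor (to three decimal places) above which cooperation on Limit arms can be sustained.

Deviating for the 4 undetected periods gains 13−11 = 2 per period over cooperation, then loses 11−4 = 7 per period forever once punishment starts.
Gain: 2(1 + δ + … + δ^3); loss: 7·δ^4/(1−δ).
No profitable deviation ⇔ 2(1−δ^4) ≤ 7·δ^4, i.e. δ^4 ≥ 2/(2+7) = 2/9.
Hence δ ≥ (2/9)^(1/4) ≈ 0.687.

0.687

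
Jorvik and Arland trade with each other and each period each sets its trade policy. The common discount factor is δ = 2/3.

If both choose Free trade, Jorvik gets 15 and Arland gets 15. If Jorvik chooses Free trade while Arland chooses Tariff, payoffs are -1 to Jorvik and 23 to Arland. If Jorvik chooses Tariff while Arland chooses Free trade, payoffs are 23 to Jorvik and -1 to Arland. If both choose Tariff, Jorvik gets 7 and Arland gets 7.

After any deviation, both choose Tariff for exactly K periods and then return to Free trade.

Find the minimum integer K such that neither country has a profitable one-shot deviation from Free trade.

Need Σ_{k=1}^{K} δ^k ≥ (23−15)/(15−7) = 1.0000 at δ = 2/3.
At K = 1 the sum is 0.6667 < 1.0000; at K = 2 it is 1.1111 ≥ 1.0000.
So the minimum punishment length is K = 2.

2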